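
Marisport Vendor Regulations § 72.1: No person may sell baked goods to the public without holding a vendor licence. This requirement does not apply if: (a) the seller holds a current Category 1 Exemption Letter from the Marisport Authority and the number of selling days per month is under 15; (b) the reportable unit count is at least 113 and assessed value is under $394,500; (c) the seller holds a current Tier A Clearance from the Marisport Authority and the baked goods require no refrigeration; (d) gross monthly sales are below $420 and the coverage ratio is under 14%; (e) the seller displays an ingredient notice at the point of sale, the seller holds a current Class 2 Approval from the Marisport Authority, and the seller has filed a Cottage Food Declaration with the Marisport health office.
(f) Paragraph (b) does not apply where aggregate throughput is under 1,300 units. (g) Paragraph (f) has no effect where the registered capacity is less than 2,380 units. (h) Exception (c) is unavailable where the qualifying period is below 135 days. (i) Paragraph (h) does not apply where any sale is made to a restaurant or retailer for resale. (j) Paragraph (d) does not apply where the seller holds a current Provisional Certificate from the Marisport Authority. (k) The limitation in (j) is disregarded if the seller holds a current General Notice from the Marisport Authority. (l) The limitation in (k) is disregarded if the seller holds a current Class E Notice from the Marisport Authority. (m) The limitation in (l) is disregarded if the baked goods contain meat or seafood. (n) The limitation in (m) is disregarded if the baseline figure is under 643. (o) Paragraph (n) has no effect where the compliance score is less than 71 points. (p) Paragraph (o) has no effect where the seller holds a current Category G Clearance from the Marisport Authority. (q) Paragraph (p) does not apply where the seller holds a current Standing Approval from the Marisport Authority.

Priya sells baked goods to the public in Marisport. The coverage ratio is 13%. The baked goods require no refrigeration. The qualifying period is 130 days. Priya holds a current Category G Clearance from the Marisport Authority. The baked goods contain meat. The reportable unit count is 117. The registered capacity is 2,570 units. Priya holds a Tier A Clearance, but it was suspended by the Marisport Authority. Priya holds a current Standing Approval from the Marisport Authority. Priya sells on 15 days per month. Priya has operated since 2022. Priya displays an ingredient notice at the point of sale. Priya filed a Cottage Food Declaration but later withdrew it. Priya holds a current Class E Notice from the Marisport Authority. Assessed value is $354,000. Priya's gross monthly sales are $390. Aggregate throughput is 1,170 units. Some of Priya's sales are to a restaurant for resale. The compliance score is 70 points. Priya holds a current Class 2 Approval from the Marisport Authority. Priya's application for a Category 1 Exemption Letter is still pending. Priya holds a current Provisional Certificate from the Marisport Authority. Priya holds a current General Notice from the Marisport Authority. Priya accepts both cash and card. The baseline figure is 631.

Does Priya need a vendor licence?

Exception (a) requires that the seller holds a current Category 1 Exemption Letter from the Marisport Authority; but no current Category 1 Exemption Letter is held, so (a) is unavailable.
All of (b)'s requirements are met (the reportable unit count is 117, meeting the 113 threshold; assessed value is $354,000, under the $394,500 limit). But: (f) is engaged — aggregate throughput is 1,170 units, under the 1,300 units limit. (g), which would lift (f), is not triggered — the registered capacity is 2,570 units, not less than 2,380 units. So (b) is unavailable.
Exception (c) requires that the seller holds a current Tier A Clearance from the Marisport Authority; but no current Tier A Clearance is held, so (c) is unavailable.
Exception (d): gross monthly sales are $390, below the $420 limit; the coverage ratio is 13%, under the 14% limit — every condition holds. Applying paragraphs (j)–(q): (j) applies (a current Provisional Certificate is held), but is displaced by (k): (k) operates — a current General Notice is held. (l) would limit (k) — a current Class E Notice is held — but (m) sets (l) aside: (m) is triggered — the baked goods contain meat. (n) would limit (m) — the baseline figure is 631, under the 643 limit — but (o) sets (n) aside: (o) operates against (n): the compliance score is 70 points, less than the 71 points limit. (p) operates (a current Category G Clearance is held), but yields to (q): (q) applies — a current Standing Approval is held. So (d) applies.
Exception (e) does not apply: the Cottage Food Declaration was withdrawn.

No — exception (d) applies; Priya is not required to hold a vendor licence.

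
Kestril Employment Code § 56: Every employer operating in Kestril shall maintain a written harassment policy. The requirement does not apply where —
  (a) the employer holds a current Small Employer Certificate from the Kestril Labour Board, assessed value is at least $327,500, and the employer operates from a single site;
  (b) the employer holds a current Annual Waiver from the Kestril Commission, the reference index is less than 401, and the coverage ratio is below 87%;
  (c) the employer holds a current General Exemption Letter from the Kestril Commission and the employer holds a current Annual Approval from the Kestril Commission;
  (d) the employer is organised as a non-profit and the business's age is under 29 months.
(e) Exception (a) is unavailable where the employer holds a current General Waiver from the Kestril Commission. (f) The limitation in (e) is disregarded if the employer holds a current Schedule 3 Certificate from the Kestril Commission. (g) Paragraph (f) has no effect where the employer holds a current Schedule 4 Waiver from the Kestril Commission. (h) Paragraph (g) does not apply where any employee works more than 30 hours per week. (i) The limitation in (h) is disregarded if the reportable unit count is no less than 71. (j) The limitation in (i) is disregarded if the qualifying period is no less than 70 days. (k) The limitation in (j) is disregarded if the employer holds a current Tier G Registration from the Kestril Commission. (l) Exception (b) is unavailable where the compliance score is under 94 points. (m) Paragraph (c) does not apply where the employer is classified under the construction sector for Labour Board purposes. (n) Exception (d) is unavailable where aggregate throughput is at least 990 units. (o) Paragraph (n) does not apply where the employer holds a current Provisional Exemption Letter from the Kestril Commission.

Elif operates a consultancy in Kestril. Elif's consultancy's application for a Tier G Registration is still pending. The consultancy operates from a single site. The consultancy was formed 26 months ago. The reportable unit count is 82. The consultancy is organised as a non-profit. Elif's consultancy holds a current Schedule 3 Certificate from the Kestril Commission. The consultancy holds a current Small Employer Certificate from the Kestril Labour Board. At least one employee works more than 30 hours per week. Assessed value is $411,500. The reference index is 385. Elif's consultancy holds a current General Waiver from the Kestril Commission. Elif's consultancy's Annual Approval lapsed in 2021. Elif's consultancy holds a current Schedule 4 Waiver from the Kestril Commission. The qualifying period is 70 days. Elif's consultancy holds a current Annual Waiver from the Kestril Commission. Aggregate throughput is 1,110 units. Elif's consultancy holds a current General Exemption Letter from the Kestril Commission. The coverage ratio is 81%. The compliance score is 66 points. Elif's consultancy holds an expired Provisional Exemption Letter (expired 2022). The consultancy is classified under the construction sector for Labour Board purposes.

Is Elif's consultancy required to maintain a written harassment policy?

No — exception (a) applies; Elif's consultancy is not required to maintain a written harassment policy.

Exception (a) is satisfied on its face — a current Small Employer Certificate is held; assessed value is $411,500, meeting the $327,500 threshold; the employer operates from a single site. As to paragraphs (e)–(k): (e) would limit (a) — a current General Waiver is held — but (f) sets (e) aside: (f) is engaged — a current Schedule 3 Certificate is held. (g) is engaged (a current Schedule 4 Waiver is held), but is set aside by (h): (h) operates against (g): at least one employee exceeds 30 hours/week. (i) would limit (h) — the reportable unit count is 82, meeting the 71 threshold — but (j) sets (i) aside: (j) operates against (i): the qualifying period is 70 days, meeting the 70 days threshold. (k) is not engaged (the Tier G Registration is not current), so (j) stands. So (a) applies.
Exception (b)'s conditions are all satisfied: a current Annual Waiver is held; the reference index is 385, less than the 401 limit; the coverage ratio is 81%, below the 87% limit. However, paragraph (l) must be considered: (l) operates against (b): the compliance score is 66 points, under the 94 points limit. Exception (b) does not apply.
Exception (c) does not apply: no current Annual Approval is held.
Exception (d)'s conditions are all satisfied: the employer is a non-profit; the business's age is 26 months, under the 29 months limit. However, paragraphs (n)–(o) must be considered: (n) operates — aggregate throughput is 1,110 units, meeting the 990 units threshold. (o) does not operate here (no current Provisional Exemption Letter is held), so (n) stands. So (d) is unavailable.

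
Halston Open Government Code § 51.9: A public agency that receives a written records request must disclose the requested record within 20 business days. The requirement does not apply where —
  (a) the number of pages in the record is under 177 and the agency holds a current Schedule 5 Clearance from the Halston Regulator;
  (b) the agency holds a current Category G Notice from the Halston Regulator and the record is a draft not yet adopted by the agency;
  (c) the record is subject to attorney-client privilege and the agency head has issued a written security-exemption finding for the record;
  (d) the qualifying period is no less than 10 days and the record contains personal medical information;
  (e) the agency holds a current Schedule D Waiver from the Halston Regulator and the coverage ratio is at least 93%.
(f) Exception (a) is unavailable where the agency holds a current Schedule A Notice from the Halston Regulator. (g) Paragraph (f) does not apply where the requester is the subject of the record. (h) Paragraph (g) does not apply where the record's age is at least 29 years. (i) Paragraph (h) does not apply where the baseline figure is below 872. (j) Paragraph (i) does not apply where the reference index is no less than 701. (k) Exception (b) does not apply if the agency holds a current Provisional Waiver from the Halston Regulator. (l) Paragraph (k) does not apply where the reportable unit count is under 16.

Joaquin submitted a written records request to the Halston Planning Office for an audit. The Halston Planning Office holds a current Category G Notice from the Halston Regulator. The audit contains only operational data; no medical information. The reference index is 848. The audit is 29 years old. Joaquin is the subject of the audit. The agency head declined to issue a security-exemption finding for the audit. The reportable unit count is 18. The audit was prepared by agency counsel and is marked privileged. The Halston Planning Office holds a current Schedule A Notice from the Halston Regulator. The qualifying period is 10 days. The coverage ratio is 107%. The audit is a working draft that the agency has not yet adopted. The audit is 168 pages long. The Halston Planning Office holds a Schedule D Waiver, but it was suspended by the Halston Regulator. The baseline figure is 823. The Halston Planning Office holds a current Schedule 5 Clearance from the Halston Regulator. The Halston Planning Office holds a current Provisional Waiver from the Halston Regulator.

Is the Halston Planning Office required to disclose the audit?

Yes — the Halston Planning Office must disclose the audit.

All of (a)'s requirements are met (the number of pages in the record is 168, under the 177 limit; a current Schedule 5 Clearance is held). Turning to paragraphs (f)–(j): (f) applies — a current Schedule A Notice is held. (g) would limit (f) — Joaquin is the subject of the audit — but (h) sets (g) aside: (h) operates against (g): the record's age is 29 years, meeting the 29 years threshold. (i) operates (the baseline figure is 823, below the 872 limit), but is itself disapplied by (j): (j) operates against (i): the reference index is 848, meeting the 701 threshold. Exception (a) does not apply.
All of (b)'s requirements are met (a current Category G Notice is held; the audit is an unadopted draft). However, paragraphs (k)–(l) must be considered: (k) is triggered — a current Provisional Waiver is held. (l) is not engaged (the reportable unit count is 18, not under 16), so (k) stands. (b) is therefore removed.
Exception (c) fails — the agency head declined to issue a security-exemption finding.
Exception (d) does not apply: the audit contains only operational data.
Exception (e) fails — the Schedule D Waiver is not current.
No exception displaces § 51.9.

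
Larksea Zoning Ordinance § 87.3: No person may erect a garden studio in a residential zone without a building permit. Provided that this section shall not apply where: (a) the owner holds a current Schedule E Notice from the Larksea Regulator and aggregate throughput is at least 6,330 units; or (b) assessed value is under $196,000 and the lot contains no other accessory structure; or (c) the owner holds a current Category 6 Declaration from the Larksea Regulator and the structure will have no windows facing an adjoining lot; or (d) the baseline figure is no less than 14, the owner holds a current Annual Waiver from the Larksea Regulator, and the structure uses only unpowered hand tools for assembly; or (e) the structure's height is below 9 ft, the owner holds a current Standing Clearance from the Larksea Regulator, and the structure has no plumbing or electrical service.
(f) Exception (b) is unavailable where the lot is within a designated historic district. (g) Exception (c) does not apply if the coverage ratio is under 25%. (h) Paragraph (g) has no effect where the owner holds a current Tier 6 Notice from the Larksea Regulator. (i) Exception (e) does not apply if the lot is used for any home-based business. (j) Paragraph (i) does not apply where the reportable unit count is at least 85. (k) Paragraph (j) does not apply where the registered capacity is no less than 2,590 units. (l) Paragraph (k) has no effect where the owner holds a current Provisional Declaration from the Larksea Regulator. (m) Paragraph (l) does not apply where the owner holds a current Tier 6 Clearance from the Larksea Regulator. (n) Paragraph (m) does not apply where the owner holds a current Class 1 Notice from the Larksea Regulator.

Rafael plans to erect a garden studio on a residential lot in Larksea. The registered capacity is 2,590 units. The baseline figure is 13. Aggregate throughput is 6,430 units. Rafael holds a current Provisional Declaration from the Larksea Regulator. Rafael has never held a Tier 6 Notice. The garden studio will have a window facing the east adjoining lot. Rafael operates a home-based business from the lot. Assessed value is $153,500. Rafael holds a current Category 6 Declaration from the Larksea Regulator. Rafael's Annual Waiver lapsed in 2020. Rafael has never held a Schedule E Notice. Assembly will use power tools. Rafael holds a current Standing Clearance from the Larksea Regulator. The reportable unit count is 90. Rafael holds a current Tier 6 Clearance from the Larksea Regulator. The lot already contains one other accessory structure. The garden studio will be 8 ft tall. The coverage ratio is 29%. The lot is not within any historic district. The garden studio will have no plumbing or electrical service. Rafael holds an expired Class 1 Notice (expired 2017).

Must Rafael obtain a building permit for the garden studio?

Yes — Rafael must obtain a building permit.

Exception (a) fails — the Schedule E Notice is not current.
Exception (b) does not apply: the lot already has another accessory structure.
Exception (c) fails — a window faces an adjoining lot.
Exception (d) fails — the baseline figure is 13, short of 14.
Exception (e): the structure's height is 8 ft, below the 9 ft limit; a current Standing Clearance is held; there is no plumbing or electrical service — every condition holds. But: (i) operates against (e): a home-based business operates on the lot. (j) applies (the reportable unit count is 90, meeting the 85 threshold), but is itself disapplied by (k): (k) operates against (j): the registered capacity is 2,590 units, meeting the 2,590 units threshold. (l) applies (a current Provisional Declaration is held), but is displaced by (m): (m) operates — a current Tier 6 Clearance is held. (n), which would lift (m), does not operate here — the Class 1 Notice is not current. Exception (e) does not apply.
None of the exceptions is available; § 87.3 applies in full.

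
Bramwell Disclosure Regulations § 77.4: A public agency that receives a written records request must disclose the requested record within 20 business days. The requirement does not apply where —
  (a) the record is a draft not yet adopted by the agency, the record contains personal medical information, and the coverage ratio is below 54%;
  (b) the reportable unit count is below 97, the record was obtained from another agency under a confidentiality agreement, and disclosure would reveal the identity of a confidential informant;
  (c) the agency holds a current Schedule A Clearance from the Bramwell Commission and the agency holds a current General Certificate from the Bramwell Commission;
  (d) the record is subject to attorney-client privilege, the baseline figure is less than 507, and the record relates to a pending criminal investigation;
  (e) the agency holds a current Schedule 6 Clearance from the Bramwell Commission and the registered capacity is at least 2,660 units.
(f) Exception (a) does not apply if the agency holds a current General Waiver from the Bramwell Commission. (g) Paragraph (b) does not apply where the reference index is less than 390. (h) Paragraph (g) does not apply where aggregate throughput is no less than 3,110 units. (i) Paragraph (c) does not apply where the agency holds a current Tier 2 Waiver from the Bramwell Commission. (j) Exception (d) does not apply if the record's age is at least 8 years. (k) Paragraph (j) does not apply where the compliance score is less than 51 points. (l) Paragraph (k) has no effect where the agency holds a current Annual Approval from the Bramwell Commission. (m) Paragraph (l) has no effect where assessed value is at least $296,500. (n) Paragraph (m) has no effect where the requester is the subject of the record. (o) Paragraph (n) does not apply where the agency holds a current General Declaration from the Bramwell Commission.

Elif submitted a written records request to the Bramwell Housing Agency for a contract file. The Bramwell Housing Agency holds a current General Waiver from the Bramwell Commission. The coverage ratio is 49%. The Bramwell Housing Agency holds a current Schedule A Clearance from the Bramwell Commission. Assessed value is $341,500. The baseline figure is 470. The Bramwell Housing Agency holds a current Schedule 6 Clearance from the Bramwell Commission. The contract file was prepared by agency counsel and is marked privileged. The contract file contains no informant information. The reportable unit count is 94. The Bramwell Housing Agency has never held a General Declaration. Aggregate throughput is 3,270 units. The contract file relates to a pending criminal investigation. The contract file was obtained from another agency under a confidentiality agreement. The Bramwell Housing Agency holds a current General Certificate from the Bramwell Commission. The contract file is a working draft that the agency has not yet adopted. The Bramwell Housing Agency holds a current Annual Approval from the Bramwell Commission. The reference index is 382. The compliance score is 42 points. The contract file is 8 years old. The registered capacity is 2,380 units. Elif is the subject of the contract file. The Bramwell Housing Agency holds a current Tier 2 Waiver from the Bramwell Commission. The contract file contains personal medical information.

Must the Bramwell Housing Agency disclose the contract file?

Yes — the Bramwell Housing Agency must disclose the contract file.

Exception (a): the contract file is an unadopted draft; the contract file contains personal medical information; the coverage ratio is 49%, below the 54% limit — every condition holds. But applying paragraph (f): (f) applies — a current General Waiver is held. Exception (a) does not apply.
Exception (b) does not apply: the contract file contains no informant information.
Exception (c): a current Schedule A Clearance is held; a current General Certificate is held — every condition holds. Turning to paragraph (i): (i) operates against (c): a current Tier 2 Waiver is held. So (c) is unavailable.
Exception (d): the contract file is privileged; the baseline figure is 470, less than the 507 limit; the contract file relates to a pending investigation — every condition holds. But: (j) is triggered — the record's age is 8 years, meeting the 8 years threshold. (k) would limit (j) — the compliance score is 42 points, less than the 51 points limit — but (l) sets (k) aside: (l) is triggered — a current Annual Approval is held. (m) would limit (l) — assessed value is $341,500, meeting the $296,500 threshold — but (n) sets (m) aside: (n) operates against (m): Elif is the subject of the contract file. (o) is not engaged (no current General Declaration is held), so (n) stands. (d) is therefore removed.
Exception (e) fails — the registered capacity is 2,380 units, short of 2,660 units.
Every exception is unavailable, so the rule governs.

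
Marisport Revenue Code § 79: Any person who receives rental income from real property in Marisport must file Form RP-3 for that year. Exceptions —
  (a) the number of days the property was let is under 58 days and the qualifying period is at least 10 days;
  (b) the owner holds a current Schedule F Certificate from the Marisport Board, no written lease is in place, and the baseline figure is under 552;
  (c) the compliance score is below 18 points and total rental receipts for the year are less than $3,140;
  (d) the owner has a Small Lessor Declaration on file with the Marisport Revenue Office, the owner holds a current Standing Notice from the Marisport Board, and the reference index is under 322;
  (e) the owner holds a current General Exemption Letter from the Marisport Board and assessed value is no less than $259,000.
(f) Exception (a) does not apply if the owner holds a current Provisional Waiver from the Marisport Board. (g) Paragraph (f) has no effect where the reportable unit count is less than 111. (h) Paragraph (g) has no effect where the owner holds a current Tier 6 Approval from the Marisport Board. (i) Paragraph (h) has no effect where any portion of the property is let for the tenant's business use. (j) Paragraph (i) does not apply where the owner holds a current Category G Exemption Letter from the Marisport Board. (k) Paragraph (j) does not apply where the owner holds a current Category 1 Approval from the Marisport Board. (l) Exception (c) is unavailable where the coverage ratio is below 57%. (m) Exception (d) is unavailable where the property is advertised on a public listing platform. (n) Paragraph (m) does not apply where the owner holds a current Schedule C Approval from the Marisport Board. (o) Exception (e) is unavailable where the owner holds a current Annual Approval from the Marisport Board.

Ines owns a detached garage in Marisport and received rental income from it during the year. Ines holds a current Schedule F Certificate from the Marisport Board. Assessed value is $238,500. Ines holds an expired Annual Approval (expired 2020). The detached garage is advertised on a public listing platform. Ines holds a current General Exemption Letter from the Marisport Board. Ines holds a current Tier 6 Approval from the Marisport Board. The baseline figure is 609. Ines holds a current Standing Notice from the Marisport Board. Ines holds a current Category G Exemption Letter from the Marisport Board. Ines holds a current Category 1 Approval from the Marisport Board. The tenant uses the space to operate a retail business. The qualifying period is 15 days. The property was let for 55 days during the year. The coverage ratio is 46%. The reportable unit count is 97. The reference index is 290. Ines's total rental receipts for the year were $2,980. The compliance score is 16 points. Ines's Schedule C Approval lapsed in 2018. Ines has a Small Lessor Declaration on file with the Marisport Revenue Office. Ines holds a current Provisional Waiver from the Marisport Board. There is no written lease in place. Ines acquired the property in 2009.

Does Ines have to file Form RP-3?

Exception (a) is satisfied on its face — the number of days the property was let is 55 days, under the 58 days limit; the qualifying period is 15 days, meeting the 10 days threshold. Considering the limiting provisions: (f) would limit (a) — a current Provisional Waiver is held — but (g) sets (f) aside: (g) applies — the reportable unit count is 97, less than the 111 limit. (h) would limit (g) — a current Tier 6 Approval is held — but (i) sets (h) aside: (i) operates against (h): the space is let for business use. (j) is triggered (a current Category G Exemption Letter is held), but is itself disapplied by (k): (k) operates against (j): a current Category 1 Approval is held. Exception (a) stands.
Exception (b) requires that the baseline figure is under 552; but the baseline figure is 609, not under 552, so (b) is unavailable.
Exception (c) is satisfied on its face — the compliance score is 16 points, below the 18 points limit; total rental receipts for the year are $2,980, less than the $3,140 limit. However, paragraph (l) must be considered: (l) operates against (c): the coverage ratio is 46%, below the 57% limit. So (c) is unavailable.
All of (d)'s requirements are met (a Small Lessor Declaration is on file; a current Standing Notice is held; the reference index is 290, under the 322 limit). But applying paragraphs (m)–(n): (m) is triggered — the property is publicly advertised. (n) does not operate here (the Schedule C Approval is not current), so (m) stands. (d) is therefore removed.
Exception (e) does not apply: assessed value is $238,500, short of $259,000.

No — exception (a) applies; Ines is not required to file Form RP-3.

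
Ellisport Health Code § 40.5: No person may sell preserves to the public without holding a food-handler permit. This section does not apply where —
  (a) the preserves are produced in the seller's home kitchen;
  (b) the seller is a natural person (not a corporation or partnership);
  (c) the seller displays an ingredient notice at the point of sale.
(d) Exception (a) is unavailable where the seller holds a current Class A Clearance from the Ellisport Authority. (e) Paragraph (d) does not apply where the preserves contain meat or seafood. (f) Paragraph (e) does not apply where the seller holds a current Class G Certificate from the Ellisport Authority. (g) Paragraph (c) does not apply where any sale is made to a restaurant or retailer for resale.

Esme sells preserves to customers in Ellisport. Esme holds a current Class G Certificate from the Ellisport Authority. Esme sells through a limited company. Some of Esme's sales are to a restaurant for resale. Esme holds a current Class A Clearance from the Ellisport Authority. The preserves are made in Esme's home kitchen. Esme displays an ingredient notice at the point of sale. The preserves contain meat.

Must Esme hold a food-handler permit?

All of (a)'s requirements are met (the preserves are home-kitchen produced). But: (d) operates — a current Class A Clearance is held. (e) would limit (d) — the preserves contain meat — but (f) sets (e) aside: (f) operates against (e): a current Class G Certificate is held. (a) is therefore removed.
Exception (b) fails — the seller operates through a limited company.
Exception (c): an ingredient notice is displayed — every condition holds. However, paragraph (g) must be considered: (g) operates against (c): some sales are to a restaurant for resale. (c) is therefore removed.
No exception displaces § 40.5.

Yes — Esme must hold a food-handler permit.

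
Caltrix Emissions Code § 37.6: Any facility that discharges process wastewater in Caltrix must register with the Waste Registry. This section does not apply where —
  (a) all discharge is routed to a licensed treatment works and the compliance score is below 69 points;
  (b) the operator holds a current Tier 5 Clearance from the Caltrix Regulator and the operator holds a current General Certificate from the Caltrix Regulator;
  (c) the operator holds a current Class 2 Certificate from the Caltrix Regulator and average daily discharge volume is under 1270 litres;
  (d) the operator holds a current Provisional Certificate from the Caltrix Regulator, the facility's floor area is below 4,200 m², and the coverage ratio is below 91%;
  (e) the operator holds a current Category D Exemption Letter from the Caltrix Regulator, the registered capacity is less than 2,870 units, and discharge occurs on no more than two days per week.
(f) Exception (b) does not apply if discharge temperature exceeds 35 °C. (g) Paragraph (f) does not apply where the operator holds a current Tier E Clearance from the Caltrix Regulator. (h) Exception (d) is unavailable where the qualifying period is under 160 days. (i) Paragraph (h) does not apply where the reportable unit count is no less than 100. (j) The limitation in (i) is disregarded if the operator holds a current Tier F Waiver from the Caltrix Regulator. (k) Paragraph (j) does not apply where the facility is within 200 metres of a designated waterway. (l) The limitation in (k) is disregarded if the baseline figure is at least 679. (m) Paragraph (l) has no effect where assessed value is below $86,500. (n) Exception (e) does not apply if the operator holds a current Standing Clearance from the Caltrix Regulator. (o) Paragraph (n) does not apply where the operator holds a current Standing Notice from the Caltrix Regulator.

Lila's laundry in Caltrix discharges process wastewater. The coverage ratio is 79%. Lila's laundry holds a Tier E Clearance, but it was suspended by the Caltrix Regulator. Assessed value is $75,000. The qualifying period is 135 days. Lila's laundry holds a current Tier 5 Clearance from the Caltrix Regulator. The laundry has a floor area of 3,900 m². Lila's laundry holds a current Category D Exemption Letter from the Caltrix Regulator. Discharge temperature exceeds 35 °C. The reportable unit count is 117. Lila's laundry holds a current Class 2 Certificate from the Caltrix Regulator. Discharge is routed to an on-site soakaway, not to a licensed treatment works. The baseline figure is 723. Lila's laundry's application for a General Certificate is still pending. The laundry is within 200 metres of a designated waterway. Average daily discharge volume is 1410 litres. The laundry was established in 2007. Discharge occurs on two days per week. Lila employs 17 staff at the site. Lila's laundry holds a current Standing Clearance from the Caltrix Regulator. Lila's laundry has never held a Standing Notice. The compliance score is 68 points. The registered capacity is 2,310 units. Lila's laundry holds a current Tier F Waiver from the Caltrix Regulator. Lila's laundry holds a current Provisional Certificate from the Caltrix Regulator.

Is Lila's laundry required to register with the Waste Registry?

No — exception (d) applies; Lila's laundry is not required to register with the Waste Registry.

Exception (a) does not apply: discharge is not routed to a licensed treatment works.
Exception (b) fails — no current General Certificate is held.
Exception (c) requires that average daily discharge volume is under 1270 litres; but average daily discharge volume is 1410 litres, not under 1270 litres, so (c) is unavailable.
All of (d)'s requirements are met (a current Provisional Certificate is held; the facility's floor area is 3,900 m², below the 4,200 m² limit; the coverage ratio is 79%, below the 91% limit). Under paragraphs (h)–(m): (h) would limit (d) — the qualifying period is 135 days, under the 160 days limit — but (i) sets (h) aside: (i) is engaged — the reportable unit count is 117, meeting the 100 threshold. (j) is engaged (a current Tier F Waiver is held), but is displaced by (k): (k) operates against (j): the laundry is within 200 m of a designated waterway. (l) would limit (k) — the baseline figure is 723, meeting the 679 threshold — but (m) sets (l) aside: (m) applies — assessed value is $75,000, below the $86,500 limit. So (d) applies.
All of (e)'s requirements are met (a current Category D Exemption Letter is held; the registered capacity is 2,310 units, less than the 2,870 units limit; discharge occurs on no more than two days per week). However, paragraphs (n)–(o) must be considered: (n) operates against (e): a current Standing Clearance is held. (o) is inapplicable (the Standing Notice is not current), so (n) stands. So (e) is unavailable.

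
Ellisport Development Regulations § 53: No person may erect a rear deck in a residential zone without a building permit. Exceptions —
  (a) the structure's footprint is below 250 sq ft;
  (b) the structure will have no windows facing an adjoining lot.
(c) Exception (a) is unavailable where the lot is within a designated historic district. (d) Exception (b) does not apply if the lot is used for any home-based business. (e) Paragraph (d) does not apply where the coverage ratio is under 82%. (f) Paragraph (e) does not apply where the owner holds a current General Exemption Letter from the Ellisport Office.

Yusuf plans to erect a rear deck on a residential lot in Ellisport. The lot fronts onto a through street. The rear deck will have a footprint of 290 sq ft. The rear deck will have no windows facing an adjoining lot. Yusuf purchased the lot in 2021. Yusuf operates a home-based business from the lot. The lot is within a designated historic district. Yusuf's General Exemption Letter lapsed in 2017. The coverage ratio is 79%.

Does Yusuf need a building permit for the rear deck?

No — exception (b) applies; Yusuf does not need a building permit.

Exception (a) requires that the structure's footprint is below 250 sq ft; but the structure's footprint is 290 sq ft, not below 250 sq ft, so (a) is unavailable.
All of (b)'s requirements are met (no windows face an adjoining lot). Applying paragraphs (d)–(f): (d) would limit (b) — a home-based business operates on the lot — but (e) sets (d) aside: (e) is triggered — the coverage ratio is 79%, under the 82% limit. (f) is not triggered (the General Exemption Letter is not current), so (e) stands. Exception (b) stands.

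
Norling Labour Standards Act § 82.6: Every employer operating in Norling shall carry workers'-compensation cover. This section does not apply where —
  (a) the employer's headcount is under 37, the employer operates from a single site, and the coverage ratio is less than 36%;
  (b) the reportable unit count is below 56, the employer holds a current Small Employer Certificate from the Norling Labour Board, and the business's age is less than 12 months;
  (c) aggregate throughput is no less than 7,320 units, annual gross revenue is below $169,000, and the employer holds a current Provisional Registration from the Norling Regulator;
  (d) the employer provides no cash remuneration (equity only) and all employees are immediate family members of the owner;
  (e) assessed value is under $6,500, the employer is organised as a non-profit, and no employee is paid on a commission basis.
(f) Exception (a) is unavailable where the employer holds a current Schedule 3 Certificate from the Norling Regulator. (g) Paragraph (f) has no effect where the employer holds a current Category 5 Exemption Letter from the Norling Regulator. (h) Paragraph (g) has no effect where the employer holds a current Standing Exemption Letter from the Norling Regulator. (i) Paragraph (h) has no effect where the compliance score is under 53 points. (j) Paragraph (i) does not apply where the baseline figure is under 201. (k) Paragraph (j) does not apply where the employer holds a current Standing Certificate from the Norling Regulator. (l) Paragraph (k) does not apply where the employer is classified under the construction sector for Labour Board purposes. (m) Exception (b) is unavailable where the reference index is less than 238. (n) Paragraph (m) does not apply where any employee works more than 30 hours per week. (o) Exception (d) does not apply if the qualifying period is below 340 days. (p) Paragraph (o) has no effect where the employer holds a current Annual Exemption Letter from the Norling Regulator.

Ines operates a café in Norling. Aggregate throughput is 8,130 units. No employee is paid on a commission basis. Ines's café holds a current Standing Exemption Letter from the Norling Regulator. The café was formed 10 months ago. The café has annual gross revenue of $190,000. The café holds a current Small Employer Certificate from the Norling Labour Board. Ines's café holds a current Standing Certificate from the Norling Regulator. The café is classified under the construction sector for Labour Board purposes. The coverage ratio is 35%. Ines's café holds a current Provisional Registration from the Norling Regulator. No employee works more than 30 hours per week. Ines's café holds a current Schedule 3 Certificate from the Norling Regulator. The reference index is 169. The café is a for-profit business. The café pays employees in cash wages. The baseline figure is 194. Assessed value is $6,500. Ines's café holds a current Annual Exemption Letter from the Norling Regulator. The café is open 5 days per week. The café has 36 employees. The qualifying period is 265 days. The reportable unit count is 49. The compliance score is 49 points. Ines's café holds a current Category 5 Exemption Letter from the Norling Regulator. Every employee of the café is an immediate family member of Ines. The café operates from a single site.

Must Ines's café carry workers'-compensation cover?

Yes — Ines's café must carry workers'-compensation cover.

All of (a)'s requirements are met (the employer's headcount is 36, under the 37 limit; the employer operates from a single site; the coverage ratio is 35%, less than the 36% limit). Turning to paragraphs (f)–(l): (f) is triggered — a current Schedule 3 Certificate is held. (g) is triggered (a current Category 5 Exemption Letter is held), but is displaced by (h): (h) is engaged — a current Standing Exemption Letter is held. (i) would limit (h) — the compliance score is 49 points, under the 53 points limit — but (j) sets (i) aside: (j) applies — the baseline figure is 194, under the 201 limit. (k) would limit (j) — a current Standing Certificate is held — but (l) sets (k) aside: (l) applies — the café is classified under the construction sector. (a) is therefore removed.
All of (b)'s requirements are met (the reportable unit count is 49, below the 56 limit; a current Small Employer Certificate is held; the business's age is 10 months, less than the 12 months limit). But: (m) operates against (b): the reference index is 169, less than the 238 limit. (n) does not operate here (no employee exceeds 30 hours/week), so (m) stands. So (b) is unavailable.
Exception (c) fails — annual gross revenue is $190,000, not below $169,000.
Exception (d) does not apply: employees are paid cash wages.
Exception (e) requires that assessed value is under $6,500; but assessed value is $6,500, not under $6,500, so (e) is unavailable.
Every exception is unavailable, so the rule governs.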